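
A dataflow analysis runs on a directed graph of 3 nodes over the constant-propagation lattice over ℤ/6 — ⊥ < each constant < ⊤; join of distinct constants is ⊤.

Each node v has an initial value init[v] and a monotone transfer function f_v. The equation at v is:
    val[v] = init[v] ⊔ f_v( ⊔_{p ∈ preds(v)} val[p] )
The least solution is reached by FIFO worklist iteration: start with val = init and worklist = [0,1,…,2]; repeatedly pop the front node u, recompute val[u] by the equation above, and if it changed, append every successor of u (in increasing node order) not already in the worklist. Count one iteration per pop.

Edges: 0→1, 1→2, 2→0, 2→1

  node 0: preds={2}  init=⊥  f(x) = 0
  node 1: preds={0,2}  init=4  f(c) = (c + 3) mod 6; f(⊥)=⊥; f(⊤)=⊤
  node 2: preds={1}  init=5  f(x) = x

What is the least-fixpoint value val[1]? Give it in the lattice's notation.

Iteration log — 5 steps:
  step 1. node 0  ⊔preds=5  new=0  old=⊥  +wl: 
  step 2. node 1  ⊔preds=⊤  new=⊤  old=4  +wl: 
  step 3. node 2  ⊔preds=⊤  new=⊤  old=5  +wl: 0,1
  step 4. node 0  ⊔preds=⊤  new=0  stable
  step 5. node 1  ⊔preds=⊤  new=⊤  stable

Least fixpoint reached:
  node 0: 0
  node 1: ⊤
  node 2: ⊤

⊤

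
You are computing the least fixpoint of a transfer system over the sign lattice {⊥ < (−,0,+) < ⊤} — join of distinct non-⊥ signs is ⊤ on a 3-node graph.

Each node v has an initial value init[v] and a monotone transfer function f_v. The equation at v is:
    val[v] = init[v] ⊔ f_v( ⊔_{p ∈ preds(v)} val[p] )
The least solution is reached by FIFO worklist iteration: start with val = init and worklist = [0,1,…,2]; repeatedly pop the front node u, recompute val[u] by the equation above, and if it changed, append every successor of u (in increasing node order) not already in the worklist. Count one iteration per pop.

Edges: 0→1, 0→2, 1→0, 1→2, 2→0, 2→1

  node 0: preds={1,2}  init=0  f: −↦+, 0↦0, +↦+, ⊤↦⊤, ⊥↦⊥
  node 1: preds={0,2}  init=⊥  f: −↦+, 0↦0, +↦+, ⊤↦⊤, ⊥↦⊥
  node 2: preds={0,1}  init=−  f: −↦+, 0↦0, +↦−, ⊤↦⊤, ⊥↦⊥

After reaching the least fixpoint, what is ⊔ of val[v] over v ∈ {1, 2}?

⊤

Trace (5 dequeues):
  [1] u=0 | in − | out ⊤ | prev 0 | push {}
  [2] u=1 | in ⊤ | out ⊤ | prev ⊥ | push {0}
  [3] u=2 | in ⊤ | out ⊤ | prev − | push {1}
  [4] u=0 | in ⊤ | out ⊤ | ==
  [5] u=1 | in ⊤ | out ⊤ | ==

Converged values:
  [0] ⊤
  [1] ⊤
  [2] ⊤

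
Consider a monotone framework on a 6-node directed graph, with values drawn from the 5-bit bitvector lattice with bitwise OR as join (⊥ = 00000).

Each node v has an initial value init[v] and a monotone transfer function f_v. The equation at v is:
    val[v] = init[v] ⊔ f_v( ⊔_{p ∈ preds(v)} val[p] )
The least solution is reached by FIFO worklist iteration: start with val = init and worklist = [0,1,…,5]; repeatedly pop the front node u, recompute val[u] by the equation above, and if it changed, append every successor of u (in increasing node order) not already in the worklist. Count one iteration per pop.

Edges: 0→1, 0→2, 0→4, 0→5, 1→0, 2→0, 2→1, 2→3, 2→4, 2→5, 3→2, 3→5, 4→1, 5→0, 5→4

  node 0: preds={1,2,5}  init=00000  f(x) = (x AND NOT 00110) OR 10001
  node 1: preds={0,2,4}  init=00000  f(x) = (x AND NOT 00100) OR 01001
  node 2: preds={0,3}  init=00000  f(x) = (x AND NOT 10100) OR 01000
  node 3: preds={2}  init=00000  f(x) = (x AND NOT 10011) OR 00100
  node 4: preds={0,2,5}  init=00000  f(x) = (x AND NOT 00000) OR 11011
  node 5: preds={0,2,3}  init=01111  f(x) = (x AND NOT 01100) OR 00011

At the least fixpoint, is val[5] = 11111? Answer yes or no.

yes

Trace (11 dequeues):
  [1] u=0 | in 01111 | out 11001 | prev 00000 | push {}
  [2] u=1 | in 11001 | out 11001 | prev 00000 | push {0}
  [3] u=2 | in 11001 | out 01001 | prev 00000 | push {1}
  [4] u=3 | in 01001 | out 01100 | prev 00000 | push {2}
  [5] u=4 | in 11111 | out 11111 | prev 00000 | push {}
  [6] u=5 | in 11101 | out 11111 | prev 01111 | push {4}
  [7] u=0 | in 11111 | out 11001 | ==
  [8] u=1 | in 11111 | out 11011 | prev 11001 | push {0}
  [9] u=2 | in 11101 | out 01001 | ==
  [10] u=4 | in 11111 | out 11111 | ==
  [11] u=0 | in 11111 | out 11001 | ==

Converged values:
  [0] 11001
  [1] 11011
  [2] 01001
  [3] 01100
  [4] 11111
  [5] 11111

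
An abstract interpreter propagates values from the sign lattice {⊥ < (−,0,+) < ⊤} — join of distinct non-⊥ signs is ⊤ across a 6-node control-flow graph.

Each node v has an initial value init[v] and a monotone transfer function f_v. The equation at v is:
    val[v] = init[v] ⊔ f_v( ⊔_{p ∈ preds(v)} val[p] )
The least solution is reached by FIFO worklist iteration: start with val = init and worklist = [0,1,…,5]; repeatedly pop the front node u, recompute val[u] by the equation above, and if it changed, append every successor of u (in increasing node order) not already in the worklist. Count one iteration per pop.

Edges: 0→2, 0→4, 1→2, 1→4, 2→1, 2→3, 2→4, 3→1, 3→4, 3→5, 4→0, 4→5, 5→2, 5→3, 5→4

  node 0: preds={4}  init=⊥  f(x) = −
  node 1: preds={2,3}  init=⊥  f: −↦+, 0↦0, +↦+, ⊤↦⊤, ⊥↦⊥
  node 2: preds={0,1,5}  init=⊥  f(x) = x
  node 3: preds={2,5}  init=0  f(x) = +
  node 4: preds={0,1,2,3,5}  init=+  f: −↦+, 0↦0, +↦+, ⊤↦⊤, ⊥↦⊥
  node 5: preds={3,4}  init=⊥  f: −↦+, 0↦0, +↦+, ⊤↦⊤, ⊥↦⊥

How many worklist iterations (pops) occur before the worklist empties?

Iteration log — 11 steps:
  step 1. node 0  ⊔preds=+  new=−  old=⊥  +wl: 
  step 2. node 1  ⊔preds=0  new=0  old=⊥  +wl: 
  step 3. node 2  ⊔preds=⊤  new=⊤  old=⊥  +wl: 1
  step 4. node 3  ⊔preds=⊤  new=⊤  old=0  +wl: 
  step 5. node 4  ⊔preds=⊤  new=⊤  old=+  +wl: 0
  step 6. node 5  ⊔preds=⊤  new=⊤  old=⊥  +wl: 2,3,4
  step 7. node 1  ⊔preds=⊤  new=⊤  old=0  +wl: 
  step 8. node 0  ⊔preds=⊤  new=−  stable
  step 9. node 2  ⊔preds=⊤  new=⊤  stable
  step 10. node 3  ⊔preds=⊤  new=⊤  stable
  step 11. node 4  ⊔preds=⊤  new=⊤  stable

Least fixpoint reached:
  node 0: −
  node 1: ⊤
  node 2: ⊤
  node 3: ⊤
  node 4: ⊤
  node 5: ⊤

11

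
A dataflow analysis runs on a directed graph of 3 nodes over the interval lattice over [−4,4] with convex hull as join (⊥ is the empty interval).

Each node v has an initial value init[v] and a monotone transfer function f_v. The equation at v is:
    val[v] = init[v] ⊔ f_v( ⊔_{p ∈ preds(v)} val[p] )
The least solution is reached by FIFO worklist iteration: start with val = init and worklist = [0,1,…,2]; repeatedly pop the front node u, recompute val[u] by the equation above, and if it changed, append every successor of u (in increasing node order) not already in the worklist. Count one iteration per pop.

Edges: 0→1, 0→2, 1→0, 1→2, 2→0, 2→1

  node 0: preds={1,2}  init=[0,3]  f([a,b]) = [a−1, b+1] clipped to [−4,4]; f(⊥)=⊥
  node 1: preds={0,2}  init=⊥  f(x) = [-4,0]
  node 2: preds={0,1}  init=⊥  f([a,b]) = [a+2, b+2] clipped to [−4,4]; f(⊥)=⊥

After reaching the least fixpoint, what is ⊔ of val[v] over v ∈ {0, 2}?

[-4,4]

Iteration log — 6 steps:
  step 1. node 0  ⊔preds=⊥  new=[0,3]  stable
  step 2. node 1  ⊔preds=[0,3]  new=[-4,0]  old=⊥  +wl: 0
  step 3. node 2  ⊔preds=[-4,3]  new=[-2,4]  old=⊥  +wl: 1
  step 4. node 0  ⊔preds=[-4,4]  new=[-4,4]  old=[0,3]  +wl: 2
  step 5. node 1  ⊔preds=[-4,4]  new=[-4,0]  stable
  step 6. node 2  ⊔preds=[-4,4]  new=[-2,4]  stable

Least fixpoint reached:
  node 0: [-4,4]
  node 1: [-4,0]
  node 2: [-2,4]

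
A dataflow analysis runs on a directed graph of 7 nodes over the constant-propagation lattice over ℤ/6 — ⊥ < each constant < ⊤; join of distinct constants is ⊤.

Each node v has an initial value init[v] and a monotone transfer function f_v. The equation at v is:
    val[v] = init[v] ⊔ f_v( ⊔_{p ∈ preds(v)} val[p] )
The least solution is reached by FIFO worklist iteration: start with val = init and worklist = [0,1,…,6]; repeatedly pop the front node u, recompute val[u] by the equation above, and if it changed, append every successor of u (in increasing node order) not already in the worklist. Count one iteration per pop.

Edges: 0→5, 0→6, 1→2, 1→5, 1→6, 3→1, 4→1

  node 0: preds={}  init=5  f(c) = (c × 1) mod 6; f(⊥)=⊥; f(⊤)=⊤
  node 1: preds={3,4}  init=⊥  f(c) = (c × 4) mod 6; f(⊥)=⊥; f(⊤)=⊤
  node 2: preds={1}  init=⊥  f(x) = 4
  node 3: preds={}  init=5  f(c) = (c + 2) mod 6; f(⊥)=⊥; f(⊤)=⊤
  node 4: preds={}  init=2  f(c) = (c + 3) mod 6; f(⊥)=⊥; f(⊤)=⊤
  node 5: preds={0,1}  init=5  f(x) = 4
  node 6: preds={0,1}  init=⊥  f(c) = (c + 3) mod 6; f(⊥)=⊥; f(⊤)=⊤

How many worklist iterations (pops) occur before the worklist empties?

7

Trace (7 dequeues):
  [1] u=0 | in ⊥ | out 5 | ==
  [2] u=1 | in ⊤ | out ⊤ | prev ⊥ | push {}
  [3] u=2 | in ⊤ | out 4 | prev ⊥ | push {}
  [4] u=3 | in ⊥ | out 5 | ==
  [5] u=4 | in ⊥ | out 2 | ==
  [6] u=5 | in ⊤ | out ⊤ | prev 5 | push {}
  [7] u=6 | in ⊤ | out ⊤ | prev ⊥ | push {}

Converged values:
  [0] 5
  [1] ⊤
  [2] 4
  [3] 5
  [4] 2
  [5] ⊤
  [6] ⊤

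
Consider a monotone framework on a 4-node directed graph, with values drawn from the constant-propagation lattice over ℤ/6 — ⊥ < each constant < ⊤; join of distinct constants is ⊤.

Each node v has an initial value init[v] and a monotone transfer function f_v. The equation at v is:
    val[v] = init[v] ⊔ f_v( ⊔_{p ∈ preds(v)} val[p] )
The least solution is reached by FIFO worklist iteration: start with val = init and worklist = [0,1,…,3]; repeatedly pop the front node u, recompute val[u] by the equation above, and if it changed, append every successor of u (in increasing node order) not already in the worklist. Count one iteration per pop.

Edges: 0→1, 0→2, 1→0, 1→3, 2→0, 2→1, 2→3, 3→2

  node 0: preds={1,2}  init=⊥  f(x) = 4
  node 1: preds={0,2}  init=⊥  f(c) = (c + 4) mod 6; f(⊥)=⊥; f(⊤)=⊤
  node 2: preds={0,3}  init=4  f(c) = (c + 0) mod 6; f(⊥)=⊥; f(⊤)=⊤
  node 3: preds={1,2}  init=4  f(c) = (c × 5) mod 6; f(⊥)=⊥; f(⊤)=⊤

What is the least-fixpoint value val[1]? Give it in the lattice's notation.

⊤

Worklist (10 pops):
  #1 pop 0: in=4 → 4 (was ⊥); enqueue []
  #2 pop 1: in=4 → 2 (was ⊥); enqueue [0]
  #3 pop 2: in=4 → 4 (no change)
  #4 pop 3: in=⊤ → ⊤ (was 4); enqueue [2]
  #5 pop 0: in=⊤ → 4 (no change)
  #6 pop 2: in=⊤ → ⊤ (was 4); enqueue [0,1,3]
  #7 pop 0: in=⊤ → 4 (no change)
  #8 pop 1: in=⊤ → ⊤ (was 2); enqueue [0]
  #9 pop 3: in=⊤ → ⊤ (no change)
  #10 pop 0: in=⊤ → 4 (no change)

Fixpoint:
  val[0] = 4
  val[1] = ⊤
  val[2] = ⊤
  val[3] = ⊤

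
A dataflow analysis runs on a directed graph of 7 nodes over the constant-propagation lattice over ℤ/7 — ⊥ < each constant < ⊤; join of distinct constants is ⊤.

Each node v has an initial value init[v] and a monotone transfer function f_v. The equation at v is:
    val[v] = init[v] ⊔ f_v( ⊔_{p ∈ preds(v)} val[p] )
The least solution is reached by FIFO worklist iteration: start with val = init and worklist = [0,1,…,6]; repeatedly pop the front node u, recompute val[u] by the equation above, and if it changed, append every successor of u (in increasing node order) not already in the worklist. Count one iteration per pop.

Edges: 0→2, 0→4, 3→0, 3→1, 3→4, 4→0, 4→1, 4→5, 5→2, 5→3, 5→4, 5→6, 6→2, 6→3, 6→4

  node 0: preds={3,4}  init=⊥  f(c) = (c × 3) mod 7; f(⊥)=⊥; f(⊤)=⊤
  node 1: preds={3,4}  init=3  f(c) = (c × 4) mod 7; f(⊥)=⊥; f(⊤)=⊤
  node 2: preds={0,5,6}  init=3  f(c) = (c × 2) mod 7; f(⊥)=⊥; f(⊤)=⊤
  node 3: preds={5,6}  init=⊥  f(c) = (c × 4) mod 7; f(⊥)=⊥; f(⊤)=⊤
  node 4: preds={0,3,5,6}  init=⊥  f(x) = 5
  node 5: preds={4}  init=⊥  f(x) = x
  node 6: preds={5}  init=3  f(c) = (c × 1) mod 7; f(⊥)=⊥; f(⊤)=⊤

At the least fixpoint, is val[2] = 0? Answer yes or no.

no

Worklist (16 pops):
  #1 pop 0: in=⊥ → ⊥ (no change)
  #2 pop 1: in=⊥ → 3 (no change)
  #3 pop 2: in=3 → ⊤ (was 3); enqueue []
  #4 pop 3: in=3 → 5 (was ⊥); enqueue [0,1]
  #5 pop 4: in=⊤ → 5 (was ⊥); enqueue []
  #6 pop 5: in=5 → 5 (was ⊥); enqueue [2,3,4]
  #7 pop 6: in=5 → ⊤ (was 3); enqueue []
  #8 pop 0: in=5 → 1 (was ⊥); enqueue []
  #9 pop 1: in=5 → ⊤ (was 3); enqueue []
  #10 pop 2: in=⊤ → ⊤ (no change)
  #11 pop 3: in=⊤ → ⊤ (was 5); enqueue [0,1]
  #12 pop 4: in=⊤ → 5 (no change)
  #13 pop 0: in=⊤ → ⊤ (was 1); enqueue [2,4]
  #14 pop 1: in=⊤ → ⊤ (no change)
  #15 pop 2: in=⊤ → ⊤ (no change)
  #16 pop 4: in=⊤ → 5 (no change)

Fixpoint:
  val[0] = ⊤
  val[1] = ⊤
  val[2] = ⊤
  val[3] = ⊤
  val[4] = 5
  val[5] = 5
  val[6] = ⊤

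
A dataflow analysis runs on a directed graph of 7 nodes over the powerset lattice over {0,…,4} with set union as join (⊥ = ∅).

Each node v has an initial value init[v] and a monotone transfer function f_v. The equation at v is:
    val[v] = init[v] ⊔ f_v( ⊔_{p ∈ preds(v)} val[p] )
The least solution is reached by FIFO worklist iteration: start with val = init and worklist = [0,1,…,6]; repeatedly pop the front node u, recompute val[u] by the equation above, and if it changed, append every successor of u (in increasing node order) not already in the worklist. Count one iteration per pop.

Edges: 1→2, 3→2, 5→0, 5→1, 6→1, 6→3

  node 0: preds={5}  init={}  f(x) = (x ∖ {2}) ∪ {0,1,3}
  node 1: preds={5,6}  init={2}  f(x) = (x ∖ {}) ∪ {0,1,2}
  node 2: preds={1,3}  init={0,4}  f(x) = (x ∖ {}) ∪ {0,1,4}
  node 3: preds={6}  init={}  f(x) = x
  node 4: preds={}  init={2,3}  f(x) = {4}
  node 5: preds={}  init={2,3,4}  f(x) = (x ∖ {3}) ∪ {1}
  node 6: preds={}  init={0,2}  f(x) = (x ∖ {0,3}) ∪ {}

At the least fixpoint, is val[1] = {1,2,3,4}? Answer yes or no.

Trace (10 dequeues):
  [1] u=0 | in {2,3,4} | out {0,1,3,4} | prev {} | push {}
  [2] u=1 | in {0,2,3,4} | out {0,1,2,3,4} | prev {2} | push {}
  [3] u=2 | in {0,1,2,3,4} | out {0,1,2,3,4} | prev {0,4} | push {}
  [4] u=3 | in {0,2} | out {0,2} | prev {} | push {2}
  [5] u=4 | in {} | out {2,3,4} | prev {2,3} | push {}
  [6] u=5 | in {} | out {1,2,3,4} | prev {2,3,4} | push {0,1}
  [7] u=6 | in {} | out {0,2} | ==
  [8] u=2 | in {0,1,2,3,4} | out {0,1,2,3,4} | ==
  [9] u=0 | in {1,2,3,4} | out {0,1,3,4} | ==
  [10] u=1 | in {0,1,2,3,4} | out {0,1,2,3,4} | ==

Converged values:
  [0] {0,1,3,4}
  [1] {0,1,2,3,4}
  [2] {0,1,2,3,4}
  [3] {0,2}
  [4] {2,3,4}
  [5] {1,2,3,4}
  [6] {0,2}

no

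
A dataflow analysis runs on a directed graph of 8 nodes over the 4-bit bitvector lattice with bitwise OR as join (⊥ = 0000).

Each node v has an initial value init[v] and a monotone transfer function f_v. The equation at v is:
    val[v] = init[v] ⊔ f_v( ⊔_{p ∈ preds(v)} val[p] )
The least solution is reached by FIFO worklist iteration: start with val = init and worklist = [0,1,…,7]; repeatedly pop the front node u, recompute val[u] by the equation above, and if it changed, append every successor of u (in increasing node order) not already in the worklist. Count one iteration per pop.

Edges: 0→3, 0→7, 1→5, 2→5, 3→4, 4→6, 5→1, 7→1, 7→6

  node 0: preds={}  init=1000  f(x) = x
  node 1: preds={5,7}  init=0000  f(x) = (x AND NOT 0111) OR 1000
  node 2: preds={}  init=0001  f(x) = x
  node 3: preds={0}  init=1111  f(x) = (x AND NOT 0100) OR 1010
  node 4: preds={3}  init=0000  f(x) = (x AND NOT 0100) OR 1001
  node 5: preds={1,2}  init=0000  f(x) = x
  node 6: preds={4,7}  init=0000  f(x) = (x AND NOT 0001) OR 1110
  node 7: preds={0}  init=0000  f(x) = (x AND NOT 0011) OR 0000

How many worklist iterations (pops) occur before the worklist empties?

10

Worklist (10 pops):
  #1 pop 0: in=0000 → 1000 (no change)
  #2 pop 1: in=0000 → 1000 (was 0000); enqueue []
  #3 pop 2: in=0000 → 0001 (no change)
  #4 pop 3: in=1000 → 1111 (no change)
  #5 pop 4: in=1111 → 1011 (was 0000); enqueue []
  #6 pop 5: in=1001 → 1001 (was 0000); enqueue [1]
  #7 pop 6: in=1011 → 1110 (was 0000); enqueue []
  #8 pop 7: in=1000 → 1000 (was 0000); enqueue [6]
  #9 pop 1: in=1001 → 1000 (no change)
  #10 pop 6: in=1011 → 1110 (no change)

Fixpoint:
  val[0] = 1000
  val[1] = 1000
  val[2] = 0001
  val[3] = 1111
  val[4] = 1011
  val[5] = 1001
  val[6] = 1110
  val[7] = 1000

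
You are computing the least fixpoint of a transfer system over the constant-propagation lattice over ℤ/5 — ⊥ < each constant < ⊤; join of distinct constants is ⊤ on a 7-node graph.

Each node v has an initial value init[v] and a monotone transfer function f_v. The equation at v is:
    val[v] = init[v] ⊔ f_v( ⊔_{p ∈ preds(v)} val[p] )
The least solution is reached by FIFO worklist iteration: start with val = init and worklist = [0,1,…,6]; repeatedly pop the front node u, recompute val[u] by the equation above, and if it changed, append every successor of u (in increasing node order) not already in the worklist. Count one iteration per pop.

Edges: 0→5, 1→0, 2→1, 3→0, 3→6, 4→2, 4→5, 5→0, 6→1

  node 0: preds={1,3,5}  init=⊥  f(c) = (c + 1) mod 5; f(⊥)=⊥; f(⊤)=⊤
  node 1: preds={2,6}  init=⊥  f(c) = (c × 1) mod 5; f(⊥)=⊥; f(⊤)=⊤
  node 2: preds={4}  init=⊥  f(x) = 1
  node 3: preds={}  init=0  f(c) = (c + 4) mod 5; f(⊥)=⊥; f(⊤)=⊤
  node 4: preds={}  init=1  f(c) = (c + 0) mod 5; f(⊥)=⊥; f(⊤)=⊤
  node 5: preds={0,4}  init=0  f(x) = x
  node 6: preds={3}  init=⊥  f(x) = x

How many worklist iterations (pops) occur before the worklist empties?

10

Trace (10 dequeues):
  [1] u=0 | in 0 | out 1 | prev ⊥ | push {}
  [2] u=1 | in ⊥ | out ⊥ | ==
  [3] u=2 | in 1 | out 1 | prev ⊥ | push {1}
  [4] u=3 | in ⊥ | out 0 | ==
  [5] u=4 | in ⊥ | out 1 | ==
  [6] u=5 | in 1 | out ⊤ | prev 0 | push {0}
  [7] u=6 | in 0 | out 0 | prev ⊥ | push {}
  [8] u=1 | in ⊤ | out ⊤ | prev ⊥ | push {}
  [9] u=0 | in ⊤ | out ⊤ | prev 1 | push {5}
  [10] u=5 | in ⊤ | out ⊤ | ==

Converged values:
  [0] ⊤
  [1] ⊤
  [2] 1
  [3] 0
  [4] 1
  [5] ⊤
  [6] 0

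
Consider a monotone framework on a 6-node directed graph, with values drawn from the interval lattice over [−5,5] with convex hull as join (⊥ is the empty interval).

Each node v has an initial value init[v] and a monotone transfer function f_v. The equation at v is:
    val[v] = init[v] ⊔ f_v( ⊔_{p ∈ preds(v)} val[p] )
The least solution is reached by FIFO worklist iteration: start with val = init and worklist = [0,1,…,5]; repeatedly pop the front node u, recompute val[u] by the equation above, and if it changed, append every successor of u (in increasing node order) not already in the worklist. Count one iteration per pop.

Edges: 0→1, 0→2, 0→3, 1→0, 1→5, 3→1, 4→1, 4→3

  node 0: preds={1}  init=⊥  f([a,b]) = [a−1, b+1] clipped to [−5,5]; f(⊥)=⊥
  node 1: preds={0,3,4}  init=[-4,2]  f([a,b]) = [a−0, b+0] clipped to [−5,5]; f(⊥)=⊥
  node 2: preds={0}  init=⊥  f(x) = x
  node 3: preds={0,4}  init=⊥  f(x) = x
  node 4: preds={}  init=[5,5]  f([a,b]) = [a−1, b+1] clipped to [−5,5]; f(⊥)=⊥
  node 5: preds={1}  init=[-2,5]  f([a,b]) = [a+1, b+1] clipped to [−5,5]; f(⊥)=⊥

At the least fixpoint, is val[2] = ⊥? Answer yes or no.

no

Trace (10 dequeues):
  [1] u=0 | in [-4,2] | out [-5,3] | prev ⊥ | push {}
  [2] u=1 | in [-5,5] | out [-5,5] | prev [-4,2] | push {0}
  [3] u=2 | in [-5,3] | out [-5,3] | prev ⊥ | push {}
  [4] u=3 | in [-5,5] | out [-5,5] | prev ⊥ | push {1}
  [5] u=4 | in ⊥ | out [5,5] | ==
  [6] u=5 | in [-5,5] | out [-4,5] | prev [-2,5] | push {}
  [7] u=0 | in [-5,5] | out [-5,5] | prev [-5,3] | push {2,3}
  [8] u=1 | in [-5,5] | out [-5,5] | ==
  [9] u=2 | in [-5,5] | out [-5,5] | prev [-5,3] | push {}
  [10] u=3 | in [-5,5] | out [-5,5] | ==

Converged values:
  [0] [-5,5]
  [1] [-5,5]
  [2] [-5,5]
  [3] [-5,5]
  [4] [5,5]
  [5] [-4,5]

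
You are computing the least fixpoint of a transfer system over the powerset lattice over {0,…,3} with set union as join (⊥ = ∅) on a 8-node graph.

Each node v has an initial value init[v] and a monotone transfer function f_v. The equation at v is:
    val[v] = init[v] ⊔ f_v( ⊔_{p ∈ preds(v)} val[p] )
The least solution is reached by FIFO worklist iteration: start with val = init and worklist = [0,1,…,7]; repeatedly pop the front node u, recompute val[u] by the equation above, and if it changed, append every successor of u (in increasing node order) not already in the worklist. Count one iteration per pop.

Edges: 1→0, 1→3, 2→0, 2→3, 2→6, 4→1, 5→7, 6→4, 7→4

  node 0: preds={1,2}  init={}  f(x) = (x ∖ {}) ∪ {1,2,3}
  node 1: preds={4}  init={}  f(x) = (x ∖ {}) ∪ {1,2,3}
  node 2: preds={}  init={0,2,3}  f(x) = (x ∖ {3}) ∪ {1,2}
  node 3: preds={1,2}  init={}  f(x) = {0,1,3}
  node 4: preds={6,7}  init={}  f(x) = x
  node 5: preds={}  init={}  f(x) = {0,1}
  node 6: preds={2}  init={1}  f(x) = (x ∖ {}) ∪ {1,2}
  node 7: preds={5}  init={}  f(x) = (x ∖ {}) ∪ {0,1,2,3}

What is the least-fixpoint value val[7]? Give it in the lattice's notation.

Worklist (14 pops):
  #1 pop 0: in={0,2,3} → {0,1,2,3} (was {}); enqueue []
  #2 pop 1: in={} → {1,2,3} (was {}); enqueue [0]
  #3 pop 2: in={} → {0,1,2,3} (was {0,2,3}); enqueue []
  #4 pop 3: in={0,1,2,3} → {0,1,3} (was {}); enqueue []
  #5 pop 4: in={1} → {1} (was {}); enqueue [1]
  #6 pop 5: in={} → {0,1} (was {}); enqueue []
  #7 pop 6: in={0,1,2,3} → {0,1,2,3} (was {1}); enqueue [4]
  #8 pop 7: in={0,1} → {0,1,2,3} (was {}); enqueue []
  #9 pop 0: in={0,1,2,3} → {0,1,2,3} (no change)
  #10 pop 1: in={1} → {1,2,3} (no change)
  #11 pop 4: in={0,1,2,3} → {0,1,2,3} (was {1}); enqueue [1]
  #12 pop 1: in={0,1,2,3} → {0,1,2,3} (was {1,2,3}); enqueue [0,3]
  #13 pop 0: in={0,1,2,3} → {0,1,2,3} (no change)
  #14 pop 3: in={0,1,2,3} → {0,1,3} (no change)

Fixpoint:
  val[0] = {0,1,2,3}
  val[1] = {0,1,2,3}
  val[2] = {0,1,2,3}
  val[3] = {0,1,3}
  val[4] = {0,1,2,3}
  val[5] = {0,1}
  val[6] = {0,1,2,3}
  val[7] = {0,1,2,3}

{0,1,2,3}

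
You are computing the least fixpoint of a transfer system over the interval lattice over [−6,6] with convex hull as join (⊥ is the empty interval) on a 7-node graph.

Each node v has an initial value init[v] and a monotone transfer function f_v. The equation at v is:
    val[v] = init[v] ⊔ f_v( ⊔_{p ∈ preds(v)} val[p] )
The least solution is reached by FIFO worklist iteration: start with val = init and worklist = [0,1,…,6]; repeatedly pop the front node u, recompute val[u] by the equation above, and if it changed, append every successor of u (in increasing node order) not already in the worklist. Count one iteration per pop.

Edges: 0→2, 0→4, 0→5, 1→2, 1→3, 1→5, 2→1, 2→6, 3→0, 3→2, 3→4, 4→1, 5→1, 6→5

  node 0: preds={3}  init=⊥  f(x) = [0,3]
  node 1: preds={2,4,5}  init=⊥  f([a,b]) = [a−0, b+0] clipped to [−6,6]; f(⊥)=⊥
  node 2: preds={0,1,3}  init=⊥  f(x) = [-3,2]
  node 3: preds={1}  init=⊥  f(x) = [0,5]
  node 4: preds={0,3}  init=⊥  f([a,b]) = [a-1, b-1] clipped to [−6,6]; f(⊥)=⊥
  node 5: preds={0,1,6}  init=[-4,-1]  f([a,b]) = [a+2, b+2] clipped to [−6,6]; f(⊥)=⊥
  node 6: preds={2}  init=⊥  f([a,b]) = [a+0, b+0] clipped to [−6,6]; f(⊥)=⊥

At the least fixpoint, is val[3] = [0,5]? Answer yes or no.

Worklist (16 pops):
  #1 pop 0: in=⊥ → [0,3] (was ⊥); enqueue []
  #2 pop 1: in=[-4,-1] → [-4,-1] (was ⊥); enqueue []
  #3 pop 2: in=[-4,3] → [-3,2] (was ⊥); enqueue [1]
  #4 pop 3: in=[-4,-1] → [0,5] (was ⊥); enqueue [0,2]
  #5 pop 4: in=[0,5] → [-1,4] (was ⊥); enqueue []
  #6 pop 5: in=[-4,3] → [-4,5] (was [-4,-1]); enqueue []
  #7 pop 6: in=[-3,2] → [-3,2] (was ⊥); enqueue [5]
  #8 pop 1: in=[-4,5] → [-4,5] (was [-4,-1]); enqueue [3]
  #9 pop 0: in=[0,5] → [0,3] (no change)
  #10 pop 2: in=[-4,5] → [-3,2] (no change)
  #11 pop 5: in=[-4,5] → [-4,6] (was [-4,5]); enqueue [1]
  #12 pop 3: in=[-4,5] → [0,5] (no change)
  #13 pop 1: in=[-4,6] → [-4,6] (was [-4,5]); enqueue [2,3,5]
  #14 pop 2: in=[-4,6] → [-3,2] (no change)
  #15 pop 3: in=[-4,6] → [0,5] (no change)
  #16 pop 5: in=[-4,6] → [-4,6] (no change)

Fixpoint:
  val[0] = [0,3]
  val[1] = [-4,6]
  val[2] = [-3,2]
  val[3] = [0,5]
  val[4] = [-1,4]
  val[5] = [-4,6]
  val[6] = [-3,2]

yes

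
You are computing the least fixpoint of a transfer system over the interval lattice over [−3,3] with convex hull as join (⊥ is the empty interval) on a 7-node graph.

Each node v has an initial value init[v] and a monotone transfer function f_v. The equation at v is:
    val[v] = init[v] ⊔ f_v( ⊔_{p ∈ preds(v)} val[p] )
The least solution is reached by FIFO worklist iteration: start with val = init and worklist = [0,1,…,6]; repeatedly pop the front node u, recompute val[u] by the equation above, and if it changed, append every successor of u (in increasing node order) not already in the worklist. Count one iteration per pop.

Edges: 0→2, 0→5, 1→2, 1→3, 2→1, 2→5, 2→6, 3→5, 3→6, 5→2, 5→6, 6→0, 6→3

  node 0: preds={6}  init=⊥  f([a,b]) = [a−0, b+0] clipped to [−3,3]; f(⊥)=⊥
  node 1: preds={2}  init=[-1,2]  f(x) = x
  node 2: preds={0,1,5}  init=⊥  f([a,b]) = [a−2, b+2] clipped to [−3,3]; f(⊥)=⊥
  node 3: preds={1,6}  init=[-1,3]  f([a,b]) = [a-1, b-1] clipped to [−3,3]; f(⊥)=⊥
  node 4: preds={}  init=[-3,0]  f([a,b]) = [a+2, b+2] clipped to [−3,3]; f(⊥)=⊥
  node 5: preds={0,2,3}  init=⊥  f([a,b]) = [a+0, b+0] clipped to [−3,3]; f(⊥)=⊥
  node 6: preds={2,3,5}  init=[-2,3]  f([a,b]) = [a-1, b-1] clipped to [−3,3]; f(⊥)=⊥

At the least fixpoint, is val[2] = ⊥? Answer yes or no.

no

Worklist (13 pops):
  #1 pop 0: in=[-2,3] → [-2,3] (was ⊥); enqueue []
  #2 pop 1: in=⊥ → [-1,2] (no change)
  #3 pop 2: in=[-2,3] → [-3,3] (was ⊥); enqueue [1]
  #4 pop 3: in=[-2,3] → [-3,3] (was [-1,3]); enqueue []
  #5 pop 4: in=⊥ → [-3,0] (no change)
  #6 pop 5: in=[-3,3] → [-3,3] (was ⊥); enqueue [2]
  #7 pop 6: in=[-3,3] → [-3,3] (was [-2,3]); enqueue [0,3]
  #8 pop 1: in=[-3,3] → [-3,3] (was [-1,2]); enqueue []
  #9 pop 2: in=[-3,3] → [-3,3] (no change)
  #10 pop 0: in=[-3,3] → [-3,3] (was [-2,3]); enqueue [2,5]
  #11 pop 3: in=[-3,3] → [-3,3] (no change)
  #12 pop 2: in=[-3,3] → [-3,3] (no change)
  #13 pop 5: in=[-3,3] → [-3,3] (no change)

Fixpoint:
  val[0] = [-3,3]
  val[1] = [-3,3]
  val[2] = [-3,3]
  val[3] = [-3,3]
  val[4] = [-3,0]
  val[5] = [-3,3]
  val[6] = [-3,3]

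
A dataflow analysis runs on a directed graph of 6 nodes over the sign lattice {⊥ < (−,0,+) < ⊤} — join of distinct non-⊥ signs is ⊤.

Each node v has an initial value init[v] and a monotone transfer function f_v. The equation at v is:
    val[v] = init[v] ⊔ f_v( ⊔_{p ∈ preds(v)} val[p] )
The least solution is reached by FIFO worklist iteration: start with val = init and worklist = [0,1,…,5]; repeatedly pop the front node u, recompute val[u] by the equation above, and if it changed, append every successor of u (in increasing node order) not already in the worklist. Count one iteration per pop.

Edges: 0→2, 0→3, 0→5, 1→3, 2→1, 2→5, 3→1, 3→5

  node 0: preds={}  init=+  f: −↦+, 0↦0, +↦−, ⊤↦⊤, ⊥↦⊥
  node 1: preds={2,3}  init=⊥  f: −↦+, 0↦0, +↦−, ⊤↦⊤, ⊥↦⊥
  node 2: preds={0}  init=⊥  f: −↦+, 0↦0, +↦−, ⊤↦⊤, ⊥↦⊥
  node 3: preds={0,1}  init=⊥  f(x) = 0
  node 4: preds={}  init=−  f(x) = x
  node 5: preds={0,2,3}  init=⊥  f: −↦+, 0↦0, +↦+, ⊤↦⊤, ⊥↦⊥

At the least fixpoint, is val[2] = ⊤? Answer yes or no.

no

Trace (8 dequeues):
  [1] u=0 | in ⊥ | out + | ==
  [2] u=1 | in ⊥ | out ⊥ | ==
  [3] u=2 | in + | out − | prev ⊥ | push {1}
  [4] u=3 | in + | out 0 | prev ⊥ | push {}
  [5] u=4 | in ⊥ | out − | ==
  [6] u=5 | in ⊤ | out ⊤ | prev ⊥ | push {}
  [7] u=1 | in ⊤ | out ⊤ | prev ⊥ | push {3}
  [8] u=3 | in ⊤ | out 0 | ==

Converged values:
  [0] +
  [1] ⊤
  [2] −
  [3] 0
  [4] −
  [5] ⊤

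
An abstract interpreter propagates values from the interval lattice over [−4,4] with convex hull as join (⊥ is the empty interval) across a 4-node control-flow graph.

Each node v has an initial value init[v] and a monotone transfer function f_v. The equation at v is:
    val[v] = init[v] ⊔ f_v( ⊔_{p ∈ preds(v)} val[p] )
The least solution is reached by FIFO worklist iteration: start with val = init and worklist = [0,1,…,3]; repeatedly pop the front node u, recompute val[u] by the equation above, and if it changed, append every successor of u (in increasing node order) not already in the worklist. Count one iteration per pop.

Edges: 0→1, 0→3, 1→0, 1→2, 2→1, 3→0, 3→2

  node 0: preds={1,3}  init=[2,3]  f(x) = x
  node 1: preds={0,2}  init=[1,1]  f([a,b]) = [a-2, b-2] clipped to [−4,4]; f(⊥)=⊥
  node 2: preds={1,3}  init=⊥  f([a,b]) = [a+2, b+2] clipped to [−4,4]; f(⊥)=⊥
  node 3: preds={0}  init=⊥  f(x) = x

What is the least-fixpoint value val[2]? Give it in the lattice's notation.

[-2,4]

Trace (18 dequeues):
  [1] u=0 | in [1,1] | out [1,3] | prev [2,3] | push {}
  [2] u=1 | in [1,3] | out [-1,1] | prev [1,1] | push {0}
  [3] u=2 | in [-1,1] | out [1,3] | prev ⊥ | push {1}
  [4] u=3 | in [1,3] | out [1,3] | prev ⊥ | push {2}
  [5] u=0 | in [-1,3] | out [-1,3] | prev [1,3] | push {3}
  [6] u=1 | in [-1,3] | out [-3,1] | prev [-1,1] | push {0}
  [7] u=2 | in [-3,3] | out [-1,4] | prev [1,3] | push {1}
  [8] u=3 | in [-1,3] | out [-1,3] | prev [1,3] | push {2}
  [9] u=0 | in [-3,3] | out [-3,3] | prev [-1,3] | push {3}
  [10] u=1 | in [-3,4] | out [-4,2] | prev [-3,1] | push {0}
  [11] u=2 | in [-4,3] | out [-2,4] | prev [-1,4] | push {1}
  [12] u=3 | in [-3,3] | out [-3,3] | prev [-1,3] | push {2}
  [13] u=0 | in [-4,3] | out [-4,3] | prev [-3,3] | push {3}
  [14] u=1 | in [-4,4] | out [-4,2] | ==
  [15] u=2 | in [-4,3] | out [-2,4] | ==
  [16] u=3 | in [-4,3] | out [-4,3] | prev [-3,3] | push {0,2}
  [17] u=0 | in [-4,3] | out [-4,3] | ==
  [18] u=2 | in [-4,3] | out [-2,4] | ==

Converged values:
  [0] [-4,3]
  [1] [-4,2]
  [2] [-2,4]
  [3] [-4,3]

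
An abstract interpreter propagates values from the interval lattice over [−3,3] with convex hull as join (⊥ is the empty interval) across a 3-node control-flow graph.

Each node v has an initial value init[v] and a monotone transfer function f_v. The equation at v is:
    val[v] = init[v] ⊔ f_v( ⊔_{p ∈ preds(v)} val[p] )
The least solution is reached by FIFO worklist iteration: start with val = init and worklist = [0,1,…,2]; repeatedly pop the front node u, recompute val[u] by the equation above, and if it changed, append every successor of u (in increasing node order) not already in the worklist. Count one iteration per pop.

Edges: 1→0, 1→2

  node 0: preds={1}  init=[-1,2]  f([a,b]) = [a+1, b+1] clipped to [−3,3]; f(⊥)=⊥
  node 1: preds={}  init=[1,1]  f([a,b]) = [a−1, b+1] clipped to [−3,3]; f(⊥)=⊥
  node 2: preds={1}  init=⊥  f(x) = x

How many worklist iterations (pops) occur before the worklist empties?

Worklist (3 pops):
  #1 pop 0: in=[1,1] → [-1,2] (no change)
  #2 pop 1: in=⊥ → [1,1] (no change)
  #3 pop 2: in=[1,1] → [1,1] (was ⊥); enqueue []

Fixpoint:
  val[0] = [-1,2]
  val[1] = [1,1]
  val[2] = [1,1]

3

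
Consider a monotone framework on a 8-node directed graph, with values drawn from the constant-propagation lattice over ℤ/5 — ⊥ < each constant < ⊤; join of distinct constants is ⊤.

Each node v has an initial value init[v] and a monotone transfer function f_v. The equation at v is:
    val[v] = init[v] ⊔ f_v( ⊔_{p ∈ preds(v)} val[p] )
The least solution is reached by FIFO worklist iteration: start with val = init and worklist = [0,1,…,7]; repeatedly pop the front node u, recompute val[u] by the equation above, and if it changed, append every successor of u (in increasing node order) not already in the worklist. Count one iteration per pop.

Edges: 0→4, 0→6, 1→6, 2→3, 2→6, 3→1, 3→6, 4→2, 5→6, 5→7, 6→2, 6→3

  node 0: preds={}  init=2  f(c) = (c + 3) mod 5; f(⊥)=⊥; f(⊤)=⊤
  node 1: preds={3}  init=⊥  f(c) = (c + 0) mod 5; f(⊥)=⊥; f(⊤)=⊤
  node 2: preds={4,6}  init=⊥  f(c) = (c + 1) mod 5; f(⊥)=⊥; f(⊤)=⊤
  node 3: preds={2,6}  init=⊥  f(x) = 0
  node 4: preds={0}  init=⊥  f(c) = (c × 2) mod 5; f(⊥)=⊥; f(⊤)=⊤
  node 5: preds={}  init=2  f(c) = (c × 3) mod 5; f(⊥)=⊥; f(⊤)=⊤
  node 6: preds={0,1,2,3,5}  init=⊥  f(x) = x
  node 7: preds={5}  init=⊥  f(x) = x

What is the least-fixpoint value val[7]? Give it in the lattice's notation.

2

Worklist (12 pops):
  #1 pop 0: in=⊥ → 2 (no change)
  #2 pop 1: in=⊥ → ⊥ (no change)
  #3 pop 2: in=⊥ → ⊥ (no change)
  #4 pop 3: in=⊥ → 0 (was ⊥); enqueue [1]
  #5 pop 4: in=2 → 4 (was ⊥); enqueue [2]
  #6 pop 5: in=⊥ → 2 (no change)
  #7 pop 6: in=⊤ → ⊤ (was ⊥); enqueue [3]
  #8 pop 7: in=2 → 2 (was ⊥); enqueue []
  #9 pop 1: in=0 → 0 (was ⊥); enqueue [6]
  #10 pop 2: in=⊤ → ⊤ (was ⊥); enqueue []
  #11 pop 3: in=⊤ → 0 (no change)
  #12 pop 6: in=⊤ → ⊤ (no change)

Fixpoint:
  val[0] = 2
  val[1] = 0
  val[2] = ⊤
  val[3] = 0
  val[4] = 4
  val[5] = 2
  val[6] = ⊤
  val[7] = 2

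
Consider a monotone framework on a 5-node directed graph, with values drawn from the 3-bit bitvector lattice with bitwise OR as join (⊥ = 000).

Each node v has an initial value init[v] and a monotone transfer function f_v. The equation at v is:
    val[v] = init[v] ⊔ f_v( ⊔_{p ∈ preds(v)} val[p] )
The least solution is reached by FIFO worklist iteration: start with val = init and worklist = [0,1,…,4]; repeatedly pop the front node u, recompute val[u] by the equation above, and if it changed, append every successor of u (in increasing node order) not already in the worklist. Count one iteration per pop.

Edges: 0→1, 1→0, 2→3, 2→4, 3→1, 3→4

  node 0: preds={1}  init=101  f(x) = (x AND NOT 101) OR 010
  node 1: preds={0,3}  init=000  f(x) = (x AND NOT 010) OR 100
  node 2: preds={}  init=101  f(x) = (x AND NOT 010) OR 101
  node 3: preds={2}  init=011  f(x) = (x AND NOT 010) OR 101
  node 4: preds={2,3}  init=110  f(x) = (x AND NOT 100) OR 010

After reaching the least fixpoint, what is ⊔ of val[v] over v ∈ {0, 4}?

Trace (7 dequeues):
  [1] u=0 | in 000 | out 111 | prev 101 | push {}
  [2] u=1 | in 111 | out 101 | prev 000 | push {0}
  [3] u=2 | in 000 | out 101 | ==
  [4] u=3 | in 101 | out 111 | prev 011 | push {1}
  [5] u=4 | in 111 | out 111 | prev 110 | push {}
  [6] u=0 | in 101 | out 111 | ==
  [7] u=1 | in 111 | out 101 | ==

Converged values:
  [0] 111
  [1] 101
  [2] 101
  [3] 111
  [4] 111

111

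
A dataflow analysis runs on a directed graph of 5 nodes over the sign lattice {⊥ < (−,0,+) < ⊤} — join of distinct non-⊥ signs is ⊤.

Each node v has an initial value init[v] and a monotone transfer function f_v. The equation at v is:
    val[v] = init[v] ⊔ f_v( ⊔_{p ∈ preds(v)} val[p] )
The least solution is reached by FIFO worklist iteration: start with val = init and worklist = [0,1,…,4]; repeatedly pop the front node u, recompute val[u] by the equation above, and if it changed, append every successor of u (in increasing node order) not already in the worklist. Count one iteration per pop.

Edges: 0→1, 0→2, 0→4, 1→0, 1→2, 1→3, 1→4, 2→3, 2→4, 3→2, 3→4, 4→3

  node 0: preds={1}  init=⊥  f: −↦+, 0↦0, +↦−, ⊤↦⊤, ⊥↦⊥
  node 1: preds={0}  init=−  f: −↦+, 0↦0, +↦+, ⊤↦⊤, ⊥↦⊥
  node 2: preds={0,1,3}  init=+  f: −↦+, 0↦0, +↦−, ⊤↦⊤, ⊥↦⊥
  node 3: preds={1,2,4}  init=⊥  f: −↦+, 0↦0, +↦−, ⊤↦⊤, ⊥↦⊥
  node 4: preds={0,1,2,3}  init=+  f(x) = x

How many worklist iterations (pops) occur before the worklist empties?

10

Iteration log — 10 steps:
  step 1. node 0  ⊔preds=−  new=+  old=⊥  +wl: 
  step 2. node 1  ⊔preds=+  new=⊤  old=−  +wl: 0
  step 3. node 2  ⊔preds=⊤  new=⊤  old=+  +wl: 
  step 4. node 3  ⊔preds=⊤  new=⊤  old=⊥  +wl: 2
  step 5. node 4  ⊔preds=⊤  new=⊤  old=+  +wl: 3
  step 6. node 0  ⊔preds=⊤  new=⊤  old=+  +wl: 1,4
  step 7. node 2  ⊔preds=⊤  new=⊤  stable
  step 8. node 3  ⊔preds=⊤  new=⊤  stable
  step 9. node 1  ⊔preds=⊤  new=⊤  stable
  step 10. node 4  ⊔preds=⊤  new=⊤  stable

Least fixpoint reached:
  node 0: ⊤
  node 1: ⊤
  node 2: ⊤
  node 3: ⊤
  node 4: ⊤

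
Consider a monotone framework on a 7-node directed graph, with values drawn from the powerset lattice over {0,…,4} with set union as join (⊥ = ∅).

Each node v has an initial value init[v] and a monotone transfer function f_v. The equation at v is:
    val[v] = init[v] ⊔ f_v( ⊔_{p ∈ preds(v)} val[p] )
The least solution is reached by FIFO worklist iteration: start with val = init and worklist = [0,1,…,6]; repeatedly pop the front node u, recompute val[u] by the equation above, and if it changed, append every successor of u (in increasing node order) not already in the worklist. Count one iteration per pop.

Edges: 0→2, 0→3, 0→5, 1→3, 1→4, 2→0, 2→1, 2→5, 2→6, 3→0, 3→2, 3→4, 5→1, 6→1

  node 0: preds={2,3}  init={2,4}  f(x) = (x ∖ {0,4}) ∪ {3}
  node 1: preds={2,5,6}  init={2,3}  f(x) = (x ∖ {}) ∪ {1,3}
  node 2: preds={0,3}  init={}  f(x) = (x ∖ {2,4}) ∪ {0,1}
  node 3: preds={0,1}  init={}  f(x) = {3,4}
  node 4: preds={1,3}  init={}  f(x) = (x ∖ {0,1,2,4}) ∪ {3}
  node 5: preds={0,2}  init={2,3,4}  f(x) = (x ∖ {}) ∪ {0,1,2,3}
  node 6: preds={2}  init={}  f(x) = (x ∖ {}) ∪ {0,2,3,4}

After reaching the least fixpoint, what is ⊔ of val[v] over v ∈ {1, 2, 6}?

Trace (13 dequeues):
  [1] u=0 | in {} | out {2,3,4} | prev {2,4} | push {}
  [2] u=1 | in {2,3,4} | out {1,2,3,4} | prev {2,3} | push {}
  [3] u=2 | in {2,3,4} | out {0,1,3} | prev {} | push {0,1}
  [4] u=3 | in {1,2,3,4} | out {3,4} | prev {} | push {2}
  [5] u=4 | in {1,2,3,4} | out {3} | prev {} | push {}
  [6] u=5 | in {0,1,2,3,4} | out {0,1,2,3,4} | prev {2,3,4} | push {}
  [7] u=6 | in {0,1,3} | out {0,1,2,3,4} | prev {} | push {}
  [8] u=0 | in {0,1,3,4} | out {1,2,3,4} | prev {2,3,4} | push {3,5}
  [9] u=1 | in {0,1,2,3,4} | out {0,1,2,3,4} | prev {1,2,3,4} | push {4}
  [10] u=2 | in {1,2,3,4} | out {0,1,3} | ==
  [11] u=3 | in {0,1,2,3,4} | out {3,4} | ==
  [12] u=5 | in {0,1,2,3,4} | out {0,1,2,3,4} | ==
  [13] u=4 | in {0,1,2,3,4} | out {3} | ==

Converged values:
  [0] {1,2,3,4}
  [1] {0,1,2,3,4}
  [2] {0,1,3}
  [3] {3,4}
  [4] {3}
  [5] {0,1,2,3,4}
  [6] {0,1,2,3,4}

{0,1,2,3,4}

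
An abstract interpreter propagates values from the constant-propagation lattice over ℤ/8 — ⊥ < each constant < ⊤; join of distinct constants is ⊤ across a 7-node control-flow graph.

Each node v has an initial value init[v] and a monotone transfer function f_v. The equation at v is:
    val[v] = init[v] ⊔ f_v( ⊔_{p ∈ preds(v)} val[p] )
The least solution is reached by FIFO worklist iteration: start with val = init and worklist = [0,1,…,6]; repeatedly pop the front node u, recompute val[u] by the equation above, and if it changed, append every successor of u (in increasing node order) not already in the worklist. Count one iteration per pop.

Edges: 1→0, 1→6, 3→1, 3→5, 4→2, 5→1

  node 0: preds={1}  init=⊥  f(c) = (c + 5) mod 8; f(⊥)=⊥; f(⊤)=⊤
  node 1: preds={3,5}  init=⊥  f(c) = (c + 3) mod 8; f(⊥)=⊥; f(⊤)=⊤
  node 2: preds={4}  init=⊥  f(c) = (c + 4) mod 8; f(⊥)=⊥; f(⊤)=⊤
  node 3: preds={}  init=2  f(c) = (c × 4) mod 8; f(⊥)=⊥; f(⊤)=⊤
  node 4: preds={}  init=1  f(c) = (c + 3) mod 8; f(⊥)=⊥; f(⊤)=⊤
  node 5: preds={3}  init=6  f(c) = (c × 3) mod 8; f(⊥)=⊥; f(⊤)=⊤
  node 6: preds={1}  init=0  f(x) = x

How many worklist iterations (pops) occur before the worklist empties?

Iteration log — 8 steps:
  step 1. node 0  ⊔preds=⊥  new=⊥  stable
  step 2. node 1  ⊔preds=⊤  new=⊤  old=⊥  +wl: 0
  step 3. node 2  ⊔preds=1  new=5  old=⊥  +wl: 
  step 4. node 3  ⊔preds=⊥  new=2  stable
  step 5. node 4  ⊔preds=⊥  new=1  stable
  step 6. node 5  ⊔preds=2  new=6  stable
  step 7. node 6  ⊔preds=⊤  new=⊤  old=0  +wl: 
  step 8. node 0  ⊔preds=⊤  new=⊤  old=⊥  +wl: 

Least fixpoint reached:
  node 0: ⊤
  node 1: ⊤
  node 2: 5
  node 3: 2
  node 4: 1
  node 5: 6
  node 6: ⊤

8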